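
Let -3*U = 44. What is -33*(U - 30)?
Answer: 1474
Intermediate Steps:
U = -44/3 (U = -⅓*44 = -44/3 ≈ -14.667)
-33*(U - 30) = -33*(-44/3 - 30) = -33*(-134/3) = 1474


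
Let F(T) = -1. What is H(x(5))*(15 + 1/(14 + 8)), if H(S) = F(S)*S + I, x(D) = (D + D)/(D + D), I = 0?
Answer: -331/22 ≈ -15.045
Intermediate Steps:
x(D) = 1 (x(D) = (2*D)/((2*D)) = (2*D)*(1/(2*D)) = 1)
H(S) = -S (H(S) = -S + 0 = -S)
H(x(5))*(15 + 1/(14 + 8)) = (-1*1)*(15 + 1/(14 + 8)) = -(15 + 1/22) = -1*331/22 = -331/22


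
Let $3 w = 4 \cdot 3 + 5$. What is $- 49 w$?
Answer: $- \frac{833}{3} \approx -277.67$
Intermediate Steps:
$w = \frac{17}{3}$ ($w = \frac{4 \cdot 3 + 5}{3} = \frac{12 + 5}{3} = \frac{1}{3} \cdot 17 = \frac{17}{3} \approx 5.6667$)
$- 49 w = \left(-49\right) \frac{17}{3} = - \frac{833}{3}$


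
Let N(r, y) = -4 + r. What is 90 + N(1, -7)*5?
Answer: 75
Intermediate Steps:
90 + N(1, -7)*5 = 90 + (-4 + 1)*5 = 90 - 3*5 = 90 - 15 = 75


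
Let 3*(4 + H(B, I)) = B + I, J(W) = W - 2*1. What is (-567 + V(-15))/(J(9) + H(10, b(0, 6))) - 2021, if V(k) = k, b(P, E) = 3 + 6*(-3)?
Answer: -4915/2 ≈ -2457.5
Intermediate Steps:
b(P, E) = -15 (b(P, E) = 3 - 18 = -15)
J(W) = -2 + W (J(W) = W - 2 = -2 + W)
H(B, I) = -4 + B/3 + I/3 (H(B, I) = -4 + (B + I)/3 = -4 + (B/3 + I/3) = -4 + B/3 + I/3)
(-567 + V(-15))/(J(9) + H(10, b(0, 6))) - 2021 = (-567 - 15)/((-2 + 9) + (-4 + (1/3)*10 + (1/3)*(-15))) - 2021 = -582/(7 + (-4 + 10/3 - 5)) - 2021 = -582/(7 - 17/3) - 2021 = -582/4/3 - 2021 = -582*3/4 - 2021 = -873/2 - 2021 = -4915/2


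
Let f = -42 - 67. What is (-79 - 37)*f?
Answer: 12644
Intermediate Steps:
f = -109
(-79 - 37)*f = (-79 - 37)*(-109) = -116*(-109) = 12644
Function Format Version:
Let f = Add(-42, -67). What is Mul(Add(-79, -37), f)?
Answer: 12644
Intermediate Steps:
f = -109
Mul(Add(-79, -37), f) = Mul(Add(-79, -37), -109) = Mul(-116, -109) = 12644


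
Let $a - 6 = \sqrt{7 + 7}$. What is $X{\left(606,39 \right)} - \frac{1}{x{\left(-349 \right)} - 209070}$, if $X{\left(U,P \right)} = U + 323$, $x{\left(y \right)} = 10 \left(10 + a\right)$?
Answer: $\frac{4054470645321}{4364338670} + \frac{\sqrt{14}}{4364338670} \approx 929.0$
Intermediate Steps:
$a = 6 + \sqrt{14}$ ($a = 6 + \sqrt{7 + 7} = 6 + \sqrt{14} \approx 9.7417$)
$x{\left(y \right)} = 160 + 10 \sqrt{14}$ ($x{\left(y \right)} = 10 \left(10 + \left(6 + \sqrt{14}\right)\right) = 10 \left(16 + \sqrt{14}\right) = 160 + 10 \sqrt{14}$)
$X{\left(U,P \right)} = 323 + U$
$X{\left(606,39 \right)} - \frac{1}{x{\left(-349 \right)} - 209070} = \left(323 + 606\right) - \frac{1}{\left(160 + 10 \sqrt{14}\right) - 209070} = 929 - \frac{1}{-208910 + 10 \sqrt{14}}$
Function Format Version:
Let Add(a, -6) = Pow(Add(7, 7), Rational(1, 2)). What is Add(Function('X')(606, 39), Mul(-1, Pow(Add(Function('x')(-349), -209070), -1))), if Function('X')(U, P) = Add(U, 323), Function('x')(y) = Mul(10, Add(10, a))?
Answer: Add(Rational(4054470645321, 4364338670), Mul(Rational(1, 4364338670), Pow(14, Rational(1, 2)))) ≈ 929.00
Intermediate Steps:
a = Add(6, Pow(14, Rational(1, 2))) (a = Add(6, Pow(Add(7, 7), Rational(1, 2))) = Add(6, Pow(14, Rational(1, 2))) ≈ 9.7417)
Function('x')(y) = Add(160, Mul(10, Pow(14, Rational(1, 2)))) (Function('x')(y) = Mul(10, Add(10, Add(6, Pow(14, Rational(1, 2))))) = Mul(10, Add(16, Pow(14, Rational(1, 2)))) = Add(160, Mul(10, Pow(14, Rational(1, 2)))))
Function('X')(U, P) = Add(323, U)
Add(Function('X')(606, 39), Mul(-1, Pow(Add(Function('x')(-349), -209070), -1))) = Add(Add(323, 606), Mul(-1, Pow(Add(Add(160, Mul(10, Pow(14, Rational(1, 2)))), -209070), -1))) = Add(929, Mul(-1, Pow(Add(-208910, Mul(10, Pow(14, Rational(1, 2)))), -1)))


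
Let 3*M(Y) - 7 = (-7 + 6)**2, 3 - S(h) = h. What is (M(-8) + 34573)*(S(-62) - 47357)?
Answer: -1635152428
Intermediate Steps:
S(h) = 3 - h
M(Y) = 8/3 (M(Y) = 7/3 + (-7 + 6)**2/3 = 7/3 + (1/3)*(-1)**2 = 7/3 + (1/3)*1 = 7/3 + 1/3 = 8/3)
(M(-8) + 34573)*(S(-62) - 47357) = (8/3 + 34573)*((3 - 1*(-62)) - 47357) = 103727*((3 + 62) - 47357)/3 = 103727*(65 - 47357)/3 = (103727/3)*(-47292) = -1635152428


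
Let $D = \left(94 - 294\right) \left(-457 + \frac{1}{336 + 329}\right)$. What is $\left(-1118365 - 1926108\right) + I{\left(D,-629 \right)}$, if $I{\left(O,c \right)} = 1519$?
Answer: $-3042954$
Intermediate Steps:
$D = \frac{12156160}{133}$ ($D = - 200 \left(-457 + \frac{1}{665}\right) = \left(-200\right) \left(- \frac{303904}{665}\right) = \frac{12156160}{133} \approx 91400.0$)
$\left(-1118365 - 1926108\right) + I{\left(D,-629 \right)} = \left(-1118365 - 1926108\right) + 1519 = -3044473 + 1519 = -3042954$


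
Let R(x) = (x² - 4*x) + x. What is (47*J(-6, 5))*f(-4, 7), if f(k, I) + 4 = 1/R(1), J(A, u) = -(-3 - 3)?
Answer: -1269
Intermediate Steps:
J(A, u) = 6 (J(A, u) = -1*(-6) = 6)
R(x) = x² - 3*x
f(k, I) = -9/2 (f(k, I) = -4 + 1/(1*(-3 + 1)) = -4 + 1/(1*(-2)) = -4 + 1/(-2) = -4 - ½ = -9/2)
(47*J(-6, 5))*f(-4, 7) = (47*6)*(-9/2) = 282*(-9/2) = -1269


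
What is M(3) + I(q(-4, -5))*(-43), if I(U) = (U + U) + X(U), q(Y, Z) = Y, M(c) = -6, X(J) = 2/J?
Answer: 719/2 ≈ 359.50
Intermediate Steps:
I(U) = 2*U + 2/U (I(U) = (U + U) + 2/U = 2*U + 2/U)
M(3) + I(q(-4, -5))*(-43) = -6 + (2*(-4) + 2/(-4))*(-43) = -6 + (-8 + 2*(-¼))*(-43) = -6 + (-8 - ½)*(-43) = -6 - 17/2*(-43) = -6 + 731/2 = 719/2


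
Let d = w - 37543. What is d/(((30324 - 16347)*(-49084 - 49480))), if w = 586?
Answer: 12319/459209676 ≈ 2.6827e-5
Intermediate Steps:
d = -36957 (d = 586 - 37543 = -36957)
d/(((30324 - 16347)*(-49084 - 49480))) = -36957*1/((-49084 - 49480)*(30324 - 16347)) = -36957/(13977*(-98564)) = -36957/(-1377629028) = -36957*(-1/1377629028) = 12319/459209676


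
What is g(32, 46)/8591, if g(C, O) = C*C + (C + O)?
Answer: 1102/8591 ≈ 0.12827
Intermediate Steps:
g(C, O) = C + O + C**2 (g(C, O) = C**2 + (C + O) = C + O + C**2)
g(32, 46)/8591 = (32 + 46 + 32**2)/8591 = (32 + 46 + 1024)*(1/8591) = 1102*(1/8591) = 1102/8591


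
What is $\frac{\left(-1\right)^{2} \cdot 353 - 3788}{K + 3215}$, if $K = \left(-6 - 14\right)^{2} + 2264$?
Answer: $- \frac{3435}{5879} \approx -0.58428$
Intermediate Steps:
$K = 2664$ ($K = \left(-20\right)^{2} + 2264 = 400 + 2264 = 2664$)
$\frac{\left(-1\right)^{2} \cdot 353 - 3788}{K + 3215} = \frac{\left(-1\right)^{2} \cdot 353 - 3788}{2664 + 3215} = \frac{1 \cdot 353 - 3788}{5879} = \left(353 - 3788\right) \frac{1}{5879} = \left(-3435\right) \frac{1}{5879} = - \frac{3435}{5879}$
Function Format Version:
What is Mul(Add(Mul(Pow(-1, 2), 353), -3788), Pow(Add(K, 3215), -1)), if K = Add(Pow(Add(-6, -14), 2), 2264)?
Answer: Rational(-3435, 5879) ≈ -0.58428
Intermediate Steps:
K = 2664 (K = Add(Pow(-20, 2), 2264) = Add(400, 2264) = 2664)
Mul(Add(Mul(Pow(-1, 2), 353), -3788), Pow(Add(K, 3215), -1)) = Mul(Add(Mul(Pow(-1, 2), 353), -3788), Pow(Add(2664, 3215), -1)) = Mul(Add(Mul(1, 353), -3788), Pow(5879, -1)) = Mul(Add(353, -3788), Rational(1, 5879)) = Mul(-3435, Rational(1, 5879)) = Rational(-3435, 5879)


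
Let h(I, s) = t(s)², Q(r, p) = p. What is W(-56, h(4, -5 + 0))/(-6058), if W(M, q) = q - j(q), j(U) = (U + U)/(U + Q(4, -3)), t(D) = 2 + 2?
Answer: -88/39377 ≈ -0.0022348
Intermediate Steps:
t(D) = 4
j(U) = 2*U/(-3 + U) (j(U) = (U + U)/(U - 3) = (2*U)/(-3 + U) = 2*U/(-3 + U))
h(I, s) = 16 (h(I, s) = 4² = 16)
W(M, q) = q - 2*q/(-3 + q)
W(-56, h(4, -5 + 0))/(-6058) = (16*(-5 + 16)/(-3 + 16))/(-6058) = (16*11/13)*(-1/6058) = (16*(1/13)*11)*(-1/6058) = (176/13)*(-1/6058) = -88/39377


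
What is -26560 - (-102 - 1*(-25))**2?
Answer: -32489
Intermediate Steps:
-26560 - (-102 - 1*(-25))**2 = -26560 - (-102 + 25)**2 = -26560 - 1*(-77)**2 = -26560 - 1*5929 = -26560 - 5929 = -32489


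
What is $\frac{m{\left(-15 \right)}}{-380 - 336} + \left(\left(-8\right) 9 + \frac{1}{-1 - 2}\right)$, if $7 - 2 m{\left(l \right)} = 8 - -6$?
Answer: $- \frac{310723}{4296} \approx -72.328$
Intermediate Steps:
$m{\left(l \right)} = - \frac{7}{2}$ ($m{\left(l \right)} = \frac{7}{2} - \frac{8 - -6}{2} = \frac{7}{2} - \frac{8 + 6}{2} = \frac{7}{2} - 7 = - \frac{7}{2}$)
$\frac{m{\left(-15 \right)}}{-380 - 336} + \left(\left(-8\right) 9 + \frac{1}{-1 - 2}\right) = - \frac{7}{2 \left(-380 - 336\right)} + \left(\left(-8\right) 9 + \frac{1}{-1 - 2}\right) = - \frac{7}{2 \left(-716\right)} - \left(72 - \frac{1}{-3}\right) = \left(- \frac{7}{2}\right) \left(- \frac{1}{716}\right) - \frac{217}{3} = \frac{7}{1432} - \frac{217}{3} = - \frac{310723}{4296}$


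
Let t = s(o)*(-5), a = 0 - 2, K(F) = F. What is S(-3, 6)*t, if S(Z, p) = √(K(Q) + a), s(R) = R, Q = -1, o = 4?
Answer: -20*I*√3 ≈ -34.641*I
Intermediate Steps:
a = -2
t = -20 (t = 4*(-5) = -20)
S(Z, p) = I*√3 (S(Z, p) = √(-1 - 2) = √(-3) = I*√3)
S(-3, 6)*t = (I*√3)*(-20) = -20*I*√3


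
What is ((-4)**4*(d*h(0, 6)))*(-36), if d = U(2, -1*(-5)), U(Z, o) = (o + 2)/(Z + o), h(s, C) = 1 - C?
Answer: 46080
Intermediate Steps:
U(Z, o) = (2 + o)/(Z + o)
d = 1 (d = (2 - 1*(-5))/(2 - 1*(-5)) = (2 + 5)/(2 + 5) = 7/7 = (1/7)*7 = 1)
((-4)**4*(d*h(0, 6)))*(-36) = ((-4)**4*(1*(1 - 1*6)))*(-36) = (256*(1*(1 - 6)))*(-36) = (256*(1*(-5)))*(-36) = (256*(-5))*(-36) = -1280*(-36) = 46080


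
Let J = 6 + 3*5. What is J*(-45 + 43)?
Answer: -42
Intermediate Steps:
J = 21 (J = 6 + 15 = 21)
J*(-45 + 43) = 21*(-45 + 43) = 21*(-2) = -42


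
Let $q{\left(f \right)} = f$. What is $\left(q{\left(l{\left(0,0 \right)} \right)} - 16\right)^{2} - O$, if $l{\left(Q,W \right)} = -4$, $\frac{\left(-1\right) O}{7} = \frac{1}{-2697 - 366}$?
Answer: $\frac{1225193}{3063} \approx 400.0$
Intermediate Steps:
$O = \frac{7}{3063}$ ($O = - \frac{7}{-2697 - 366} = - \frac{7}{-3063} = \left(-7\right) \left(- \frac{1}{3063}\right) = \frac{7}{3063} \approx 0.0022853$)
$\left(q{\left(l{\left(0,0 \right)} \right)} - 16\right)^{2} - O = \left(-4 - 16\right)^{2} - \frac{7}{3063} = \left(-20\right)^{2} - \frac{7}{3063} = 400 - \frac{7}{3063} = \frac{1225193}{3063}$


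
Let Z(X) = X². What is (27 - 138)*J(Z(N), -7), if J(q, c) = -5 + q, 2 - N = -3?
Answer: -2220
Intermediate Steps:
N = 5 (N = 2 - 1*(-3) = 2 + 3 = 5)
(27 - 138)*J(Z(N), -7) = (27 - 138)*(-5 + 5²) = -111*(-5 + 25) = -111*20 = -2220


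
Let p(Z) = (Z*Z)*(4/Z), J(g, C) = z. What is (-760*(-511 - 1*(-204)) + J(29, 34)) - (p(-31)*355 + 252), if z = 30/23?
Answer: 6373054/23 ≈ 2.7709e+5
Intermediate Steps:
z = 30/23 (z = 30*(1/23) = 30/23 ≈ 1.3043)
J(g, C) = 30/23
p(Z) = 4*Z (p(Z) = Z**2*(4/Z) = 4*Z)
(-760*(-511 - 1*(-204)) + J(29, 34)) - (p(-31)*355 + 252) = (-760*(-511 - 1*(-204)) + 30/23) - ((4*(-31))*355 + 252) = (-760*(-511 + 204) + 30/23) - (-124*355 + 252) = (-760*(-307) + 30/23) - (-44020 + 252) = (233320 + 30/23) - 1*(-43768) = 5366390/23 + 43768 = 6373054/23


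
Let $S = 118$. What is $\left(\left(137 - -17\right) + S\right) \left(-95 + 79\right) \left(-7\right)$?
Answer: $30464$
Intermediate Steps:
$\left(\left(137 - -17\right) + S\right) \left(-95 + 79\right) \left(-7\right) = \left(\left(137 - -17\right) + 118\right) \left(-95 + 79\right) \left(-7\right) = \left(\left(137 + 17\right) + 118\right) \left(-16\right) \left(-7\right) = \left(154 + 118\right) \left(-16\right) \left(-7\right) = 272 \left(-16\right) \left(-7\right) = \left(-4352\right) \left(-7\right) = 30464$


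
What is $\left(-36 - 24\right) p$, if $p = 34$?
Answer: $-2040$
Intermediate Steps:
$\left(-36 - 24\right) p = \left(-36 - 24\right) 34 = \left(-60\right) 34 = -2040$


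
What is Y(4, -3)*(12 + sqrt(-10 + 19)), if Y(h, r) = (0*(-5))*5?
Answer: 0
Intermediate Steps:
Y(h, r) = 0 (Y(h, r) = 0*5 = 0)
Y(4, -3)*(12 + sqrt(-10 + 19)) = 0*(12 + sqrt(-10 + 19)) = 0*(12 + sqrt(9)) = 0*(12 + 3) = 0*15 = 0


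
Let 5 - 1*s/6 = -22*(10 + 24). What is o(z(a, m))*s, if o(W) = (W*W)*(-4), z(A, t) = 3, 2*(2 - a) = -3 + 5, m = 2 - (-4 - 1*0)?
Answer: -162648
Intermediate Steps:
s = 4518 (s = 30 - (-132)*(10 + 24) = 30 - (-132)*34 = 30 - 6*(-748) = 30 + 4488 = 4518)
m = 6 (m = 2 - (-4 + 0) = 2 - 1*(-4) = 2 + 4 = 6)
a = 1 (a = 2 - (-3 + 5)/2 = 2 - ½*2 = 2 - 1 = 1)
o(W) = -4*W² (o(W) = W²*(-4) = -4*W²)
o(z(a, m))*s = -4*3²*4518 = -4*9*4518 = -36*4518 = -162648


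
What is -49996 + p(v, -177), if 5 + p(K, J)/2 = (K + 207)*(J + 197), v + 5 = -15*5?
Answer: -44926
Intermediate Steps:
v = -80 (v = -5 - 15*5 = -5 - 75 = -80)
p(K, J) = -10 + 2*(197 + J)*(207 + K) (p(K, J) = -10 + 2*((K + 207)*(J + 197)) = -10 + 2*((207 + K)*(197 + J)) = -10 + 2*((197 + J)*(207 + K)) = -10 + 2*(197 + J)*(207 + K))
-49996 + p(v, -177) = -49996 + (81548 + 394*(-80) + 414*(-177) + 2*(-177)*(-80)) = -49996 + (81548 - 31520 - 73278 + 28320) = -49996 + 5070 = -44926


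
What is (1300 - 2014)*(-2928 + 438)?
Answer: 1777860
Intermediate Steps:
(1300 - 2014)*(-2928 + 438) = -714*(-2490) = 1777860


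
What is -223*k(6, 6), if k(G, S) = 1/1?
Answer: -223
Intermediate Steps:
k(G, S) = 1
-223*k(6, 6) = -223*1 = -223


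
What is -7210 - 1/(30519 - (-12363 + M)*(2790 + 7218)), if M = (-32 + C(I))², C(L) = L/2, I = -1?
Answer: -816088890331/113188473 ≈ -7210.0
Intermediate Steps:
C(L) = L/2 (C(L) = L*(½) = L/2)
M = 4225/4 (M = (-32 + (½)*(-1))² = (-32 - ½)² = (-65/2)² = 4225/4 ≈ 1056.3)
-7210 - 1/(30519 - (-12363 + M)*(2790 + 7218)) = -7210 - 1/(30519 - (-12363 + 4225/4)*(2790 + 7218)) = -7210 - 1/(30519 - (-45227)*10008/4) = -7210 - 1/(30519 - 1*(-113157954)) = -7210 - 1/(30519 + 113157954) = -7210 - 1/113188473 = -816088890331/113188473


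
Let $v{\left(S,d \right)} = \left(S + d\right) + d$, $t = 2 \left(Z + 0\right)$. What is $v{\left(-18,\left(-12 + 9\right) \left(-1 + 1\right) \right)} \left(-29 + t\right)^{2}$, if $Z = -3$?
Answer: $-22050$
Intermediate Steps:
$t = -6$ ($t = 2 \left(-3 + 0\right) = 2 \left(-3\right) = -6$)
$v{\left(S,d \right)} = S + 2 d$
$v{\left(-18,\left(-12 + 9\right) \left(-1 + 1\right) \right)} \left(-29 + t\right)^{2} = \left(-18 + 2 \left(-12 + 9\right) \left(-1 + 1\right)\right) \left(-29 - 6\right)^{2} = \left(-18 + 2 \left(\left(-3\right) 0\right)\right) \left(-35\right)^{2} = \left(-18 + 2 \cdot 0\right) 1225 = \left(-18 + 0\right) 1225 = \left(-18\right) 1225 = -22050$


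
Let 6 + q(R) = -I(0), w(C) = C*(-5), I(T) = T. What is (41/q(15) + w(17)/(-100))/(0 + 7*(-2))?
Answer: 359/840 ≈ 0.42738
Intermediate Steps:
w(C) = -5*C
q(R) = -6 (q(R) = -6 - 1*0 = -6 + 0 = -6)
(41/q(15) + w(17)/(-100))/(0 + 7*(-2)) = (41/(-6) - 5*17/(-100))/(0 + 7*(-2)) = (41*(-1/6) - 85*(-1/100))/(0 - 14) = (-41/6 + 17/20)/(-14) = -359/60*(-1/14) = 359/840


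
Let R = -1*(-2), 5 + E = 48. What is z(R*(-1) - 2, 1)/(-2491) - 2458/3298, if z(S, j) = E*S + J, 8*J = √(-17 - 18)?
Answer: -2777811/4107659 - I*√35/19928 ≈ -0.67625 - 0.00029687*I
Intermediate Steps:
E = 43 (E = -5 + 48 = 43)
J = I*√35/8 (J = √(-17 - 18)/8 = √(-35)/8 = (I*√35)/8 = I*√35/8 ≈ 0.73951*I)
R = 2
z(S, j) = 43*S + I*√35/8
z(R*(-1) - 2, 1)/(-2491) - 2458/3298 = (43*(2*(-1) - 2) + I*√35/8)/(-2491) - 2458/3298 = (43*(-2 - 2) + I*√35/8)*(-1/2491) - 2458*1/3298 = (43*(-4) + I*√35/8)*(-1/2491) - 1229/1649 = (-172 + I*√35/8)*(-1/2491) - 1229/1649 = (172/2491 - I*√35/19928) - 1229/1649 = -2777811/4107659 - I*√35/19928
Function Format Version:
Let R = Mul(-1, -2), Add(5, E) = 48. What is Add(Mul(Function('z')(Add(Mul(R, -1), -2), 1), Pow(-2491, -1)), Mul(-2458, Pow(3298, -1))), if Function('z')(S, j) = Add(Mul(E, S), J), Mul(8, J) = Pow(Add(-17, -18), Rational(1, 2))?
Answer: Add(Rational(-2777811, 4107659), Mul(Rational(-1, 19928), I, Pow(35, Rational(1, 2)))) ≈ Add(-0.67625, Mul(-0.00029687, I))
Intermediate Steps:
E = 43 (E = Add(-5, 48) = 43)
J = Mul(Rational(1, 8), I, Pow(35, Rational(1, 2))) (J = Mul(Rational(1, 8), Pow(Add(-17, -18), Rational(1, 2))) = Mul(Rational(1, 8), Pow(-35, Rational(1, 2))) = Mul(Rational(1, 8), Mul(I, Pow(35, Rational(1, 2)))) = Mul(Rational(1, 8), I, Pow(35, Rational(1, 2))) ≈ Mul(0.73951, I))
R = 2
Function('z')(S, j) = Add(Mul(43, S), Mul(Rational(1, 8), I, Pow(35, Rational(1, 2))))
Add(Mul(Function('z')(Add(Mul(R, -1), -2), 1), Pow(-2491, -1)), Mul(-2458, Pow(3298, -1))) = Add(Mul(Add(Mul(43, Add(Mul(2, -1), -2)), Mul(Rational(1, 8), I, Pow(35, Rational(1, 2)))), Pow(-2491, -1)), Mul(-2458, Pow(3298, -1))) = Add(Mul(Add(Mul(43, Add(-2, -2)), Mul(Rational(1, 8), I, Pow(35, Rational(1, 2)))), Rational(-1, 2491)), Mul(-2458, Rational(1, 3298))) = Add(Mul(Add(Mul(43, -4), Mul(Rational(1, 8), I, Pow(35, Rational(1, 2)))), Rational(-1, 2491)), Rational(-1229, 1649)) = Add(Mul(Add(-172, Mul(Rational(1, 8), I, Pow(35, Rational(1, 2)))), Rational(-1, 2491)), Rational(-1229, 1649)) = Add(Add(Rational(172, 2491), Mul(Rational(-1, 19928), I, Pow(35, Rational(1, 2)))), Rational(-1229, 1649)) = Add(Rational(-2777811, 4107659), Mul(Rational(-1, 19928), I, Pow(35, Rational(1, 2))))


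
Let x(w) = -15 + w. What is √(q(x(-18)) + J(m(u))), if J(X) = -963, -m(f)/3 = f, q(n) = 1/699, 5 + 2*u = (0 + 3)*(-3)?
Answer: 4*I*√29407629/699 ≈ 31.032*I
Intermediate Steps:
u = -7 (u = -5/2 + ((0 + 3)*(-3))/2 = -5/2 + (3*(-3))/2 = -5/2 + (½)*(-9) = -5/2 - 9/2 = -7)
q(n) = 1/699
m(f) = -3*f
√(q(x(-18)) + J(m(u))) = √(1/699 - 963) = √(-673136/699) = 4*I*√29407629/699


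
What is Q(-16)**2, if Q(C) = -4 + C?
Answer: 400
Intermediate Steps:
Q(-16)**2 = (-4 - 16)**2 = (-20)**2 = 400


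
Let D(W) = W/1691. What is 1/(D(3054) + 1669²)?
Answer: 1691/4710386705 ≈ 3.5899e-7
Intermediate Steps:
D(W) = W/1691 (D(W) = W*(1/1691) = W/1691)
1/(D(3054) + 1669²) = 1/((1/1691)*3054 + 1669²) = 1/(3054/1691 + 2785561) = 1/(4710386705/1691) = 1691/4710386705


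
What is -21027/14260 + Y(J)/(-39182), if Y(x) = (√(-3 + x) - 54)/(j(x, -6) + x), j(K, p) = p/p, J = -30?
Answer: -11946643773/8101662140 + I*√33/1136278 ≈ -1.4746 + 5.0556e-6*I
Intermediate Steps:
j(K, p) = 1
Y(x) = (-54 + √(-3 + x))/(1 + x) (Y(x) = (√(-3 + x) - 54)/(1 + x) = (-54 + √(-3 + x))/(1 + x))
-21027/14260 + Y(J)/(-39182) = -21027/14260 + ((-54 + √(-3 - 30))/(1 - 30))/(-39182) = -21027*1/14260 + ((-54 + √(-33))/(-29))*(-1/39182) = -21027/14260 - (-54 + I*√33)/29*(-1/39182) = -21027/14260 + (54/29 - I*√33/29)*(-1/39182) = -21027/14260 + (-27/568139 + I*√33/1136278) = -11946643773/8101662140 + I*√33/1136278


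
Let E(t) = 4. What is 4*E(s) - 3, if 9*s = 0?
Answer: 13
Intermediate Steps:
s = 0 (s = (1/9)*0 = 0)
4*E(s) - 3 = 4*4 - 3 = 16 - 3 = 13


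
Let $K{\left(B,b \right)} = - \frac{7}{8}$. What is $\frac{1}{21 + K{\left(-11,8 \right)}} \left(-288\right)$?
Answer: $- \frac{2304}{161} \approx -14.311$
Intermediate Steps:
$K{\left(B,b \right)} = - \frac{7}{8}$ ($K{\left(B,b \right)} = \left(-7\right) \frac{1}{8} = - \frac{7}{8}$)
$\frac{1}{21 + K{\left(-11,8 \right)}} \left(-288\right) = \frac{1}{21 - \frac{7}{8}} \left(-288\right) = \frac{1}{\frac{161}{8}} \left(-288\right) = \frac{8}{161} \left(-288\right) = - \frac{2304}{161}$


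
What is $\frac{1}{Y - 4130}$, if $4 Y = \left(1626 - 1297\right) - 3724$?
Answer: $- \frac{4}{19915} \approx -0.00020085$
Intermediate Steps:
$Y = - \frac{3395}{4}$ ($Y = \frac{\left(1626 - 1297\right) - 3724}{4} = \frac{329 - 3724}{4} = \frac{1}{4} \left(-3395\right) = - \frac{3395}{4} \approx -848.75$)
$\frac{1}{Y - 4130} = \frac{1}{- \frac{3395}{4} - 4130} = \frac{1}{- \frac{19915}{4}} = - \frac{4}{19915}$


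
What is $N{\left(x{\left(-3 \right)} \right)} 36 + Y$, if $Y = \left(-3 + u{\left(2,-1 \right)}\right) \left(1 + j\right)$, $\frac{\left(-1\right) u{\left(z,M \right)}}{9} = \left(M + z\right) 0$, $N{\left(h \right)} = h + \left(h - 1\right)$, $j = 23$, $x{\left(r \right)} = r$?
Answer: $-324$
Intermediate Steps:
$N{\left(h \right)} = -1 + 2 h$ ($N{\left(h \right)} = h + \left(-1 + h\right) = -1 + 2 h$)
$u{\left(z,M \right)} = 0$ ($u{\left(z,M \right)} = - 9 \left(M + z\right) 0 = \left(-9\right) 0 = 0$)
$Y = -72$ ($Y = \left(-3 + 0\right) \left(1 + 23\right) = \left(-3\right) 24 = -72$)
$N{\left(x{\left(-3 \right)} \right)} 36 + Y = \left(-1 + 2 \left(-3\right)\right) 36 - 72 = \left(-1 - 6\right) 36 - 72 = \left(-7\right) 36 - 72 = -252 - 72 = -324$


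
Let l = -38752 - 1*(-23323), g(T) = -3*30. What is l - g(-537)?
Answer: -15339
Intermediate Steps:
g(T) = -90
l = -15429 (l = -38752 + 23323 = -15429)
l - g(-537) = -15429 - 1*(-90) = -15429 + 90 = -15339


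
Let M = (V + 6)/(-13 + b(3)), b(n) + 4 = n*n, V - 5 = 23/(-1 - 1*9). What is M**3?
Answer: -658503/512000 ≈ -1.2861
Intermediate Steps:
V = 27/10 (V = 5 + 23/(-1 - 1*9) = 5 + 23/(-1 - 9) = 5 + 23/(-10) = 5 + 23*(-1/10) = 5 - 23/10 = 27/10 ≈ 2.7000)
b(n) = -4 + n**2 (b(n) = -4 + n*n = -4 + n**2)
M = -87/80 (M = (27/10 + 6)/(-13 + (-4 + 3**2)) = 87/(10*(-13 + (-4 + 9))) = 87/(10*(-13 + 5)) = (87/10)/(-8) = (87/10)*(-1/8) = -87/80 ≈ -1.0875)
M**3 = (-87/80)**3 = -658503/512000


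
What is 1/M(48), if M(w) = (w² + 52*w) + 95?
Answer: 1/4895 ≈ 0.00020429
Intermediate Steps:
M(w) = 95 + w² + 52*w
1/M(48) = 1/(95 + 48² + 52*48) = 1/(95 + 2304 + 2496) = 1/4895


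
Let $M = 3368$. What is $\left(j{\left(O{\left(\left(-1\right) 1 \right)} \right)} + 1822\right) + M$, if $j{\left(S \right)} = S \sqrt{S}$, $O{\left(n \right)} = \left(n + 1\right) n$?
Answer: $0$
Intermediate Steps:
$O{\left(n \right)} = n \left(1 + n\right)$ ($O{\left(n \right)} = \left(1 + n\right) n = n \left(1 + n\right)$)
$j{\left(S \right)} = S^{\frac{3}{2}}$
$\left(j{\left(O{\left(\left(-1\right) 1 \right)} \right)} + 1822\right) + M = \left(\left(\left(-1\right) 1 \left(1 - 1\right)\right)^{\frac{3}{2}} + 1822\right) + 3368 = \left(\left(- (1 - 1)\right)^{\frac{3}{2}} + 1822\right) + 3368 = \left(\left(\left(-1\right) 0\right)^{\frac{3}{2}} + 1822\right) + 3368 = \left(0^{\frac{3}{2}} + 1822\right) + 3368 = \left(0 + 1822\right) + 3368 = 1822 + 3368 = 5190$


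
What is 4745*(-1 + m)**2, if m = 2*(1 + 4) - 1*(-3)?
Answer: 683280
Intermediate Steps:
m = 13 (m = 2*5 - (-3) = 10 - 1*(-3) = 10 + 3 = 13)
4745*(-1 + m)**2 = 4745*(-1 + 13)**2 = 4745*12**2 = 4745*144 = 683280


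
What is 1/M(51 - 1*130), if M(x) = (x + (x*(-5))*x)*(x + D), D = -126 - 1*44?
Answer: 1/7789716 ≈ 1.2837e-7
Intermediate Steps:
D = -170 (D = -126 - 44 = -170)
M(x) = (-170 + x)*(x - 5*x²) (M(x) = (x + (x*(-5))*x)*(x - 170) = (x + (-5*x)*x)*(-170 + x) = (x - 5*x²)*(-170 + x) = (-170 + x)*(x - 5*x²))
1/M(51 - 1*130) = 1/((51 - 1*130)*(-170 - 5*(51 - 1*130)² + 851*(51 - 1*130))) = 1/((51 - 130)*(-170 - 5*(51 - 130)² + 851*(51 - 130))) = 1/(-79*(-170 - 5*(-79)² + 851*(-79))) = 1/(-79*(-170 - 5*6241 - 67229)) = 1/(-79*(-170 - 31205 - 67229)) = 1/(-79*(-98604)) = 1/7789716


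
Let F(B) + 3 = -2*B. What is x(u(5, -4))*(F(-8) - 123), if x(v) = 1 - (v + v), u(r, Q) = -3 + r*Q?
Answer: -5170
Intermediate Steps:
u(r, Q) = -3 + Q*r
F(B) = -3 - 2*B
x(v) = 1 - 2*v
x(u(5, -4))*(F(-8) - 123) = (1 - 2*(-3 - 4*5))*((-3 - 2*(-8)) - 123) = (1 - 2*(-3 - 20))*((-3 + 16) - 123) = (1 - 2*(-23))*(13 - 123) = (1 + 46)*(-110) = 47*(-110) = -5170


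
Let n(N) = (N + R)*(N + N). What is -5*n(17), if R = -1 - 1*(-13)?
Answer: -4930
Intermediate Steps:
R = 12 (R = -1 + 13 = 12)
n(N) = 2*N*(12 + N) (n(N) = (N + 12)*(N + N) = (12 + N)*(2*N) = 2*N*(12 + N))
-5*n(17) = -10*17*(12 + 17) = -10*17*29 = -5*986 = -4930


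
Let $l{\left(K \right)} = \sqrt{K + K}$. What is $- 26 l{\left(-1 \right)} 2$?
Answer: $- 52 i \sqrt{2} \approx - 73.539 i$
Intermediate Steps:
$l{\left(K \right)} = \sqrt{2} \sqrt{K}$ ($l{\left(K \right)} = \sqrt{2 K} = \sqrt{2} \sqrt{K}$)
$- 26 l{\left(-1 \right)} 2 = - 26 \sqrt{2} \sqrt{-1} \cdot 2 = - 26 \sqrt{2} i 2 = - 26 i \sqrt{2} \cdot 2 = - 52 i \sqrt{2}$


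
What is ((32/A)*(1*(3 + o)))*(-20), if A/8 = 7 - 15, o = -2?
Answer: 10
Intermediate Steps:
A = -64 (A = 8*(7 - 15) = 8*(-8) = -64)
((32/A)*(1*(3 + o)))*(-20) = ((32/(-64))*(1*(3 - 2)))*(-20) = ((32*(-1/64))*(1*1))*(-20) = -½*1*(-20) = -½*(-20) = 10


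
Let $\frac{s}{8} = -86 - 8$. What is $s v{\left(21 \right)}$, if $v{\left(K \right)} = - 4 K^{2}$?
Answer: $1326528$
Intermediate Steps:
$s = -752$ ($s = 8 \left(-86 - 8\right) = 8 \left(-94\right) = -752$)
$s v{\left(21 \right)} = - 752 \left(- 4 \cdot 21^{2}\right) = - 752 \left(\left(-4\right) 441\right) = \left(-752\right) \left(-1764\right) = 1326528$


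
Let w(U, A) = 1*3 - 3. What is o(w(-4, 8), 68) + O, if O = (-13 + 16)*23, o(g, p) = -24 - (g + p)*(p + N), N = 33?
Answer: -6823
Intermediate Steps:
w(U, A) = 0 (w(U, A) = 3 - 3 = 0)
o(g, p) = -24 - (33 + p)*(g + p) (o(g, p) = -24 - (g + p)*(p + 33) = -24 - (g + p)*(33 + p) = -24 - (33 + p)*(g + p))
O = 69 (O = 3*23 = 69)
o(w(-4, 8), 68) + O = (-24 - 1*68² - 33*0 - 33*68 - 1*0*68) + 69 = (-24 - 1*4624 + 0 - 2244 + 0) + 69 = (-24 - 4624 + 0 - 2244 + 0) + 69 = -6892 + 69 = -6823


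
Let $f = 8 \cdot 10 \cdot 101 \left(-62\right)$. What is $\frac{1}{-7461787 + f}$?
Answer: $- \frac{1}{7962747} \approx -1.2558 \cdot 10^{-7}$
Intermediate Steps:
$f = -500960$ ($f = 80 \cdot 101 \left(-62\right) = 8080 \left(-62\right) = -500960$)
$\frac{1}{-7461787 + f} = \frac{1}{-7461787 - 500960} = \frac{1}{-7962747} = - \frac{1}{7962747}$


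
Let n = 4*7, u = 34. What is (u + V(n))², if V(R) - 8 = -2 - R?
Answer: 144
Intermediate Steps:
n = 28
V(R) = 6 - R (V(R) = 8 + (-2 - R) = 6 - R)
(u + V(n))² = (34 + (6 - 1*28))² = (34 + (6 - 28))² = (34 - 22)² = 12² = 144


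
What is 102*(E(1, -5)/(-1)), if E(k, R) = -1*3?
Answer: 306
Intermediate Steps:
E(k, R) = -3
102*(E(1, -5)/(-1)) = 102*(-3/(-1)) = 102*(-3*(-1)) = 102*3 = 306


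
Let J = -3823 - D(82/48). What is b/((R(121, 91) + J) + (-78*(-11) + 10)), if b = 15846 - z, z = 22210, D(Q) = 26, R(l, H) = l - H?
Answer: 6364/2951 ≈ 2.1566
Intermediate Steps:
J = -3849 (J = -3823 - 1*26 = -3823 - 26 = -3849)
b = -6364 (b = 15846 - 1*22210 = 15846 - 22210 = -6364)
b/((R(121, 91) + J) + (-78*(-11) + 10)) = -6364/(((121 - 1*91) - 3849) + (-78*(-11) + 10)) = -6364/(((121 - 91) - 3849) + (858 + 10)) = -6364/((30 - 3849) + 868) = -6364/(-3819 + 868) = -6364/(-2951) = -6364*(-1/2951) = 6364/2951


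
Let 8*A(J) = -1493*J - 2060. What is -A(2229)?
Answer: 3329957/8 ≈ 4.1624e+5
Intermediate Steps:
A(J) = -515/2 - 1493*J/8 (A(J) = (-1493*J - 2060)/8 = (-2060 - 1493*J)/8 = -515/2 - 1493*J/8)
-A(2229) = -(-515/2 - 1493/8*2229) = -(-515/2 - 3327897/8) = -1*(-3329957/8) = 3329957/8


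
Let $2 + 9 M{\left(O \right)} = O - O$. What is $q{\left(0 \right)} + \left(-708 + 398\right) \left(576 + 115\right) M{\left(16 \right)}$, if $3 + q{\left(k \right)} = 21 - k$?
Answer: $\frac{428582}{9} \approx 47620.0$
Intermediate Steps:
$q{\left(k \right)} = 18 - k$ ($q{\left(k \right)} = -3 - \left(-21 + k\right) = 18 - k$)
$M{\left(O \right)} = - \frac{2}{9}$ ($M{\left(O \right)} = - \frac{2}{9} + \frac{O - O}{9} = - \frac{2}{9} + \frac{1}{9} \cdot 0 = - \frac{2}{9} + 0 = - \frac{2}{9}$)
$q{\left(0 \right)} + \left(-708 + 398\right) \left(576 + 115\right) M{\left(16 \right)} = \left(18 - 0\right) + \left(-708 + 398\right) \left(576 + 115\right) \left(- \frac{2}{9}\right) = \left(18 + 0\right) + \left(-310\right) 691 \left(- \frac{2}{9}\right) = 18 - - \frac{428420}{9} = 18 + \frac{428420}{9} = \frac{428582}{9}$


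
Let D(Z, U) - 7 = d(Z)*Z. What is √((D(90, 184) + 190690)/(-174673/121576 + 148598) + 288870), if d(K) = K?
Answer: √3771183589822127924299982/3613155155 ≈ 537.47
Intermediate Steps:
D(Z, U) = 7 + Z² (D(Z, U) = 7 + Z*Z = 7 + Z²)
√((D(90, 184) + 190690)/(-174673/121576 + 148598) + 288870) = √(((7 + 90²) + 190690)/(-174673/121576 + 148598) + 288870) = √(((7 + 8100) + 190690)/(-174673*1/121576 + 148598) + 288870) = √((8107 + 190690)/(-174673/121576 + 148598) + 288870) = √(198797/(18065775775/121576) + 288870) = √(198797*(121576/18065775775) + 288870) = √(24168944072/18065775775 + 288870) = √(5218684817068322/18065775775) = √3771183589822127924299982/3613155155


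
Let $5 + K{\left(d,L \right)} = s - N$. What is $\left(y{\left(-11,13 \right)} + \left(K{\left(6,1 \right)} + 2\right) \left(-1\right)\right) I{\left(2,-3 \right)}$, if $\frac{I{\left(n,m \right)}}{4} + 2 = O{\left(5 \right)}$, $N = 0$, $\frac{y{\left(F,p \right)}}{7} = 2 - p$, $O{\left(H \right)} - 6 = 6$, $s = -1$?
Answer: $-2920$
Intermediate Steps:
$O{\left(H \right)} = 12$ ($O{\left(H \right)} = 6 + 6 = 12$)
$y{\left(F,p \right)} = 14 - 7 p$ ($y{\left(F,p \right)} = 7 \left(2 - p\right) = 14 - 7 p$)
$K{\left(d,L \right)} = -6$ ($K{\left(d,L \right)} = -5 - 1 = -6$)
$I{\left(n,m \right)} = 40$ ($I{\left(n,m \right)} = -8 + 4 \cdot 12 = -8 + 48 = 40$)
$\left(y{\left(-11,13 \right)} + \left(K{\left(6,1 \right)} + 2\right) \left(-1\right)\right) I{\left(2,-3 \right)} = \left(\left(14 - 91\right) + \left(-6 + 2\right) \left(-1\right)\right) 40 = \left(\left(14 - 91\right) - -4\right) 40 = \left(-77 + 4\right) 40 = \left(-73\right) 40 = -2920$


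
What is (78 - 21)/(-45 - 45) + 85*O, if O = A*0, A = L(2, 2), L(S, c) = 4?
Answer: -19/30 ≈ -0.63333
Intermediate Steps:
A = 4
O = 0 (O = 4*0 = 0)
(78 - 21)/(-45 - 45) + 85*O = (78 - 21)/(-45 - 45) + 85*0 = 57/(-90) + 0 = 57*(-1/90) + 0 = -19/30 + 0 = -19/30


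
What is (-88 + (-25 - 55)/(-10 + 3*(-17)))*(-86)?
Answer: 454768/61 ≈ 7455.2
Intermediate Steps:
(-88 + (-25 - 55)/(-10 + 3*(-17)))*(-86) = (-88 - 80/(-10 - 51))*(-86) = (-88 - 80/(-61))*(-86) = (-88 - 80*(-1/61))*(-86) = (-88 + 80/61)*(-86) = -5288/61*(-86) = 454768/61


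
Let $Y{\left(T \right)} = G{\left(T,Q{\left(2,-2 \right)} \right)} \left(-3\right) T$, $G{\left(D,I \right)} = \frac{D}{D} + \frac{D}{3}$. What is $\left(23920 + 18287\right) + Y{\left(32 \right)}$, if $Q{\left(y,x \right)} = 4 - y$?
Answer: $41087$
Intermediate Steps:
$G{\left(D,I \right)} = 1 + \frac{D}{3}$ ($G{\left(D,I \right)} = 1 + D \frac{1}{3} = 1 + \frac{D}{3}$)
$Y{\left(T \right)} = T \left(-3 - T\right)$ ($Y{\left(T \right)} = \left(1 + \frac{T}{3}\right) \left(-3\right) T = \left(-3 - T\right) T = T \left(-3 - T\right)$)
$\left(23920 + 18287\right) + Y{\left(32 \right)} = \left(23920 + 18287\right) - 32 \left(3 + 32\right) = 42207 - 32 \cdot 35 = 42207 - 1120 = 41087$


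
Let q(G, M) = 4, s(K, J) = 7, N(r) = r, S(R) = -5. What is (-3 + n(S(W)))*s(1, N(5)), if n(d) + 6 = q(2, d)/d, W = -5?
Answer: -343/5 ≈ -68.600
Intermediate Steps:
n(d) = -6 + 4/d
(-3 + n(S(W)))*s(1, N(5)) = (-3 + (-6 + 4/(-5)))*7 = (-3 + (-6 + 4*(-⅕)))*7 = (-3 + (-6 - ⅘))*7 = (-3 - 34/5)*7 = -49/5*7 = -343/5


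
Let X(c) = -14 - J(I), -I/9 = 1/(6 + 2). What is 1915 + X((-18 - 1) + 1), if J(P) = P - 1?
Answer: 15225/8 ≈ 1903.1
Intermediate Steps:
I = -9/8 (I = -9/(6 + 2) = -9/8 ≈ -1.1250)
J(P) = -1 + P
X(c) = -95/8 (X(c) = -14 - (-1 - 9/8) = -14 - 1*(-17/8) = -14 + 17/8 = -95/8)
1915 + X((-18 - 1) + 1) = 1915 - 95/8 = 15225/8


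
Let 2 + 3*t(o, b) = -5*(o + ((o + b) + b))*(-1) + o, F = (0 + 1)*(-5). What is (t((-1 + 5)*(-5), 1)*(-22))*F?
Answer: -23320/3 ≈ -7773.3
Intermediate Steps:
F = -5 (F = 1*(-5) = -5)
t(o, b) = -⅔ + 10*b/3 + 11*o/3 (t(o, b) = -⅔ + (-5*(o + ((o + b) + b))*(-1) + o)/3 = -⅔ + (-5*(o + ((b + o) + b))*(-1) + o)/3 = -⅔ + (-5*(o + (o + 2*b))*(-1) + o)/3 = -⅔ + (-5*(2*b + 2*o)*(-1) + o)/3 = -⅔ + ((-10*b - 10*o)*(-1) + o)/3 = -⅔ + ((10*b + 10*o) + o)/3 = -⅔ + (10*b + 11*o)/3 = -⅔ + (10*b/3 + 11*o/3) = -⅔ + 10*b/3 + 11*o/3)
(t((-1 + 5)*(-5), 1)*(-22))*F = ((-⅔ + (10/3)*1 + 11*((-1 + 5)*(-5))/3)*(-22))*(-5) = ((-⅔ + 10/3 + 11*(4*(-5))/3)*(-22))*(-5) = ((-⅔ + 10/3 + (11/3)*(-20))*(-22))*(-5) = ((-⅔ + 10/3 - 220/3)*(-22))*(-5) = -212/3*(-22)*(-5) = (4664/3)*(-5) = -23320/3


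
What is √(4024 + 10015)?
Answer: √14039 ≈ 118.49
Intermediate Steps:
√(4024 + 10015) = √14039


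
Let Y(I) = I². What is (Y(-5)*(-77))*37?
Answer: -71225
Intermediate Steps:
(Y(-5)*(-77))*37 = ((-5)²*(-77))*37 = (25*(-77))*37 = -1925*37 = -71225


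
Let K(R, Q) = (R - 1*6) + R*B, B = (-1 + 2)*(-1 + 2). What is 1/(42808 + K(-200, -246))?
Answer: 1/42402 ≈ 2.3584e-5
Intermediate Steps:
B = 1 (B = 1*1 = 1)
K(R, Q) = -6 + 2*R (K(R, Q) = (R - 1*6) + R*1 = (R - 6) + R = (-6 + R) + R = -6 + 2*R)
1/(42808 + K(-200, -246)) = 1/(42808 + (-6 + 2*(-200))) = 1/(42808 + (-6 - 400)) = 1/(42808 - 406) = 1/42402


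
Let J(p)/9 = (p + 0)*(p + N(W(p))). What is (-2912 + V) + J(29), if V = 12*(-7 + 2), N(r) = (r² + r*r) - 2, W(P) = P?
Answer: 443077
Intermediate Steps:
N(r) = -2 + 2*r² (N(r) = (r² + r²) - 2 = 2*r² - 2 = -2 + 2*r²)
J(p) = 9*p*(-2 + p + 2*p²) (J(p) = 9*((p + 0)*(p + (-2 + 2*p²))) = 9*(p*(-2 + p + 2*p²)) = 9*p*(-2 + p + 2*p²))
V = -60 (V = 12*(-5) = -60)
(-2912 + V) + J(29) = (-2912 - 60) + 9*29*(-2 + 29 + 2*29²) = -2972 + 9*29*(-2 + 29 + 2*841) = -2972 + 9*29*(-2 + 29 + 1682) = -2972 + 9*29*1709 = -2972 + 446049 = 443077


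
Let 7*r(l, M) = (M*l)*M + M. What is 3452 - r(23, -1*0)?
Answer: 3452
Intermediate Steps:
r(l, M) = M/7 + l*M**2/7 (r(l, M) = ((M*l)*M + M)/7 = (l*M**2 + M)/7 = (M + l*M**2)/7 = M/7 + l*M**2/7)
3452 - r(23, -1*0) = 3452 - (-1*0)*(1 - 1*0*23)/7 = 3452 - 0*(1 + 0*23)/7 = 3452 - 0*(1 + 0)/7 = 3452 - 0/7 = 3452 - 1*0 = 3452 + 0 = 3452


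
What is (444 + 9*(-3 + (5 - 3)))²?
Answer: 189225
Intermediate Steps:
(444 + 9*(-3 + (5 - 3)))² = (444 + 9*(-3 + 2))² = (444 + 9*(-1))² = (444 - 9)² = 435² = 189225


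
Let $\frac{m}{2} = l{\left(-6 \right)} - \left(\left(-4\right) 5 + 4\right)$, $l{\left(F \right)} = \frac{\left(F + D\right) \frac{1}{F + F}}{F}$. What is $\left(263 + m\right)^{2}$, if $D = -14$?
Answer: $\frac{7022500}{81} \approx 86698.0$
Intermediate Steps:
$l{\left(F \right)} = \frac{-14 + F}{2 F^{2}}$ ($l{\left(F \right)} = \frac{\left(F - 14\right) \frac{1}{F + F}}{F} = \frac{\left(-14 + F\right) \frac{1}{2 F}}{F} = \frac{\frac{1}{2} \frac{1}{F} \left(-14 + F\right)}{F} = \frac{-14 + F}{2 F^{2}}$)
$m = \frac{283}{9}$ ($m = 2 \left(\frac{-14 - 6}{2 \cdot 36} - \left(\left(-4\right) 5 + 4\right)\right) = 2 \left(\frac{1}{2} \cdot \frac{1}{36} \left(-20\right) - \left(-20 + 4\right)\right) = 2 \left(- \frac{5}{18} - -16\right) = 2 \left(- \frac{5}{18} + 16\right) = 2 \cdot \frac{283}{18} = \frac{283}{9} \approx 31.444$)
$\left(263 + m\right)^{2} = \left(263 + \frac{283}{9}\right)^{2} = \left(\frac{2650}{9}\right)^{2} = \frac{7022500}{81}$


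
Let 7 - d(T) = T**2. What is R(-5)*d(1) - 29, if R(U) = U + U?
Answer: -89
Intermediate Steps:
R(U) = 2*U
d(T) = 7 - T**2
R(-5)*d(1) - 29 = (2*(-5))*(7 - 1*1**2) - 29 = -10*(7 - 1*1) - 29 = -10*(7 - 1) - 29 = -10*6 - 29 = -60 - 29 = -89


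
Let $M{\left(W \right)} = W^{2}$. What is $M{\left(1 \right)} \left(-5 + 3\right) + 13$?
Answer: $11$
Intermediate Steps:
$M{\left(1 \right)} \left(-5 + 3\right) + 13 = 1^{2} \left(-5 + 3\right) + 13 = 1 \left(-2\right) + 13 = -2 + 13 = 11$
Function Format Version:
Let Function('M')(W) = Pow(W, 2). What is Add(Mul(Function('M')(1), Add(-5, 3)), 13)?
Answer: 11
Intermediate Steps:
Add(Mul(Function('M')(1), Add(-5, 3)), 13) = Add(Mul(Pow(1, 2), Add(-5, 3)), 13) = Add(Mul(1, -2), 13) = Add(-2, 13) = 11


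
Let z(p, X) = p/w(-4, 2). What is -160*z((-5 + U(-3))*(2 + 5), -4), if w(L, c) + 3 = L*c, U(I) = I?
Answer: -8960/11 ≈ -814.54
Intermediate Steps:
w(L, c) = -3 + L*c
z(p, X) = -p/11 (z(p, X) = p/(-3 - 4*2) = p/(-3 - 8) = p/(-11) = p*(-1/11) = -p/11)
-160*z((-5 + U(-3))*(2 + 5), -4) = -(-160)*(-5 - 3)*(2 + 5)/11 = -(-160)*(-8*7)/11 = -(-160)*(-56)/11 = -160*56/11 = -8960/11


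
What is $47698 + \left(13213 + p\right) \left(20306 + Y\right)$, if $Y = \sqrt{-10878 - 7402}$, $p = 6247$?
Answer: $395202458 + 38920 i \sqrt{4570} \approx 3.952 \cdot 10^{8} + 2.6311 \cdot 10^{6} i$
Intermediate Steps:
$Y = 2 i \sqrt{4570}$ ($Y = \sqrt{-18280} = 2 i \sqrt{4570} \approx 135.2 i$)
$47698 + \left(13213 + p\right) \left(20306 + Y\right) = 47698 + \left(13213 + 6247\right) \left(20306 + 2 i \sqrt{4570}\right) = 47698 + 19460 \left(20306 + 2 i \sqrt{4570}\right) = 47698 + \left(395154760 + 38920 i \sqrt{4570}\right) = 395202458 + 38920 i \sqrt{4570}$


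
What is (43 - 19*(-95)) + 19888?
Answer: 21736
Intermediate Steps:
(43 - 19*(-95)) + 19888 = (43 + 1805) + 19888 = 1848 + 19888 = 21736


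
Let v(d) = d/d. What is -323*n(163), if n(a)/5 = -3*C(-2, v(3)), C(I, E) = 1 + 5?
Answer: 29070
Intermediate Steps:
v(d) = 1
C(I, E) = 6
n(a) = -90 (n(a) = 5*(-3*6) = 5*(-18) = -90)
-323*n(163) = -323*(-90) = 29070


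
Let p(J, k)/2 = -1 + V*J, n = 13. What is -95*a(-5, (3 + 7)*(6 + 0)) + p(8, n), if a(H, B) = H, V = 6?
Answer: 569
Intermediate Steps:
p(J, k) = -2 + 12*J (p(J, k) = 2*(-1 + 6*J) = -2 + 12*J)
-95*a(-5, (3 + 7)*(6 + 0)) + p(8, n) = -95*(-5) + (-2 + 12*8) = 475 + (-2 + 96) = 475 + 94 = 569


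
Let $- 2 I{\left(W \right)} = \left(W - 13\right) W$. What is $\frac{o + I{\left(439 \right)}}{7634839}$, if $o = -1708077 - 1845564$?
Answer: $- \frac{3647148}{7634839} \approx -0.4777$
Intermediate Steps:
$I{\left(W \right)} = - \frac{W \left(-13 + W\right)}{2}$ ($I{\left(W \right)} = - \frac{\left(W - 13\right) W}{2} = - \frac{\left(-13 + W\right) W}{2} = - \frac{W \left(-13 + W\right)}{2}$)
$o = -3553641$ ($o = -1708077 - 1845564 = -3553641$)
$\frac{o + I{\left(439 \right)}}{7634839} = \frac{-3553641 + \frac{1}{2} \cdot 439 \left(13 - 439\right)}{7634839} = \left(-3553641 + \frac{1}{2} \cdot 439 \left(13 - 439\right)\right) \frac{1}{7634839} = \left(-3553641 + \frac{1}{2} \cdot 439 \left(-426\right)\right) \frac{1}{7634839} = \left(-3553641 - 93507\right) \frac{1}{7634839} = \left(-3647148\right) \frac{1}{7634839} = - \frac{3647148}{7634839}$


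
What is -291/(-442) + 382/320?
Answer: 65491/35360 ≈ 1.8521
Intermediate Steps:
-291/(-442) + 382/320 = -291*(-1/442) + 382*(1/320) = 291/442 + 191/160 = 65491/35360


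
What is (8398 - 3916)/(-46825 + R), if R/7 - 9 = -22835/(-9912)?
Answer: -6346512/66192157 ≈ -0.095880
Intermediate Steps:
R = 112043/1416 (R = 63 + 7*(-22835/(-9912)) = 63 + 7*(-22835*(-1/9912)) = 63 + 7*(22835/9912) = 63 + 22835/1416 = 112043/1416 ≈ 79.126)
(8398 - 3916)/(-46825 + R) = (8398 - 3916)/(-46825 + 112043/1416) = 4482/(-66192157/1416) = 4482*(-1416/66192157) = -6346512/66192157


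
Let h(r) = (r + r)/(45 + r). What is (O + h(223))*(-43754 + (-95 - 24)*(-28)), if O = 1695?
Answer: -4595031483/67 ≈ -6.8583e+7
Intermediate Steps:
h(r) = 2*r/(45 + r) (h(r) = (2*r)/(45 + r) = 2*r/(45 + r))
(O + h(223))*(-43754 + (-95 - 24)*(-28)) = (1695 + 2*223/(45 + 223))*(-43754 + (-95 - 24)*(-28)) = (1695 + 2*223/268)*(-43754 - 119*(-28)) = (1695 + 2*223*(1/268))*(-43754 + 3332) = (1695 + 223/134)*(-40422) = (227353/134)*(-40422) = -4595031483/67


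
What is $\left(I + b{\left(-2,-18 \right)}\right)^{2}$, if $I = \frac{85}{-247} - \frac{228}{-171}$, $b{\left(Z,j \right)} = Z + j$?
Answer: $\frac{198443569}{549081} \approx 361.41$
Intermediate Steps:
$I = \frac{733}{741}$ ($I = 85 \left(- \frac{1}{247}\right) - - \frac{4}{3} = - \frac{85}{247} + \frac{4}{3} = \frac{733}{741} \approx 0.9892$)
$\left(I + b{\left(-2,-18 \right)}\right)^{2} = \left(\frac{733}{741} - 20\right)^{2} = \left(- \frac{14087}{741}\right)^{2} = \frac{198443569}{549081}$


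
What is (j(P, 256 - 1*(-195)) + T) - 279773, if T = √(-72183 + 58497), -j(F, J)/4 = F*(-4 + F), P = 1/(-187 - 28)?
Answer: -12932510369/46225 + I*√13686 ≈ -2.7977e+5 + 116.99*I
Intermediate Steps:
P = -1/215 (P = 1/(-215) = -1/215 ≈ -0.0046512)
j(F, J) = -4*F*(-4 + F)
T = I*√13686 (T = √(-13686) = I*√13686 ≈ 116.99*I)
(j(P, 256 - 1*(-195)) + T) - 279773 = (4*(-1/215)*(4 - 1*(-1/215)) + I*√13686) - 279773 = (4*(-1/215)*(4 + 1/215) + I*√13686) - 279773 = (4*(-1/215)*(861/215) + I*√13686) - 279773 = (-3444/46225 + I*√13686) - 279773 = -12932510369/46225 + I*√13686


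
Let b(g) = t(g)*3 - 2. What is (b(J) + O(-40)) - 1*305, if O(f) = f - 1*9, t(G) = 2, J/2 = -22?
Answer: -350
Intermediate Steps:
J = -44 (J = 2*(-22) = -44)
b(g) = 4 (b(g) = 2*3 - 2 = 6 - 2 = 4)
O(f) = -9 + f (O(f) = f - 9 = -9 + f)
(b(J) + O(-40)) - 1*305 = (4 + (-9 - 40)) - 1*305 = (4 - 49) - 305 = -45 - 305 = -350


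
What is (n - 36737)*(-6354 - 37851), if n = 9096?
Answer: 1221870405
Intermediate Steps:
(n - 36737)*(-6354 - 37851) = (9096 - 36737)*(-6354 - 37851) = -27641*(-44205) = 1221870405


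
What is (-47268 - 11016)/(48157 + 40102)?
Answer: -58284/88259 ≈ -0.66037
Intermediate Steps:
(-47268 - 11016)/(48157 + 40102) = -58284/88259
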